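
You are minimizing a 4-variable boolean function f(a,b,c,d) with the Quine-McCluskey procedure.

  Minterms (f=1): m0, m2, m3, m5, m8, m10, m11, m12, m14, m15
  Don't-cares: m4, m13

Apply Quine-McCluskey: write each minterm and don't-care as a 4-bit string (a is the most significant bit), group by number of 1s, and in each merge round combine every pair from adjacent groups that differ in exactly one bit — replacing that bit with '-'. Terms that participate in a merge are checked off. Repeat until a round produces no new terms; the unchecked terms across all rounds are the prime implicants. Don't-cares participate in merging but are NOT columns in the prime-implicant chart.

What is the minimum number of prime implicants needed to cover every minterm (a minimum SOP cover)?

4

size-2^0 implicants → 0000(✓)  0010(✓)  0011(✓)  0100(✓)  0101(✓)  1000(✓)  1010(✓)  1011(✓)  1100(✓)  1101(✓)  1110(✓)  1111(✓)
size-2^1 implicants → -000(✓)  -010(✓)  -011(✓)  -100(✓)  -101(✓)  0-00(✓)  00-0(✓)  001-(✓)  010-(✓)  1-00(✓)  1-10(✓)  1-11(✓)  10-0(✓)  101-(✓)  11-0(✓)  11-1(✓)  110-(✓)  111-(✓)
size-2^2 implicants → --00  -0-0  -01-  -10-  1--0  1-1-  11--
Unchecked terms (primes): --00, -0-0, -01-, -10-, 1--0, 1-1-, 11--
Minterm coverage:
  m0 ⊆ --00,-0-0
  m2 ⊆ -0-0,-01-
  m3 ⊆ -01- [E]
  m5 ⊆ -10- [E]
  m8 ⊆ --00,-0-0,1--0
  m10 ⊆ -0-0,-01-,1--0,1-1-
  m11 ⊆ -01-,1-1-
  m12 ⊆ --00,-10-,1--0,11--
  m14 ⊆ 1--0,1-1-,11--
  m15 ⊆ 1-1-,11--
E = {-01-, -10-}
Petrick residual → --00, 1-1-
Cover = c'd' + b'c + bc' + ac  |cover|=4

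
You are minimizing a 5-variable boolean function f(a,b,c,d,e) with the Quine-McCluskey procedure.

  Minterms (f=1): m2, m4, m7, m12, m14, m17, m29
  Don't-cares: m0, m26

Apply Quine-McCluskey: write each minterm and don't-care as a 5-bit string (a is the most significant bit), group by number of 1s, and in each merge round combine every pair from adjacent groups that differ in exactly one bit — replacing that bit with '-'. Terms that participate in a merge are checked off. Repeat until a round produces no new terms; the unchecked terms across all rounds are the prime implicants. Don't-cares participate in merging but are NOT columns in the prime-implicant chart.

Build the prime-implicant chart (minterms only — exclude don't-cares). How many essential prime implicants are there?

5

[col 0] 00000*, 00010*, 00100*, 00111, 01100*, 01110*, 10001, 11010, 11101
[col 1] 0-100, 00-00, 000-0, 011-0
Prime implicants: 0-100, 00-00, 000-0, 00111, 011-0, 10001, 11010, 11101
PI chart (minterm → PIs covering it):
  2 | 000-0  (sole → essential)
  4 | 0-100,00-00
  7 | 00111  (sole → essential)
  12 | 0-100,011-0
  14 | 011-0  (sole → essential)
  17 | 10001  (sole → essential)
  29 | 11101  (sole → essential)
Essential prime implicants: 000-0, 00111, 011-0, 10001, 11101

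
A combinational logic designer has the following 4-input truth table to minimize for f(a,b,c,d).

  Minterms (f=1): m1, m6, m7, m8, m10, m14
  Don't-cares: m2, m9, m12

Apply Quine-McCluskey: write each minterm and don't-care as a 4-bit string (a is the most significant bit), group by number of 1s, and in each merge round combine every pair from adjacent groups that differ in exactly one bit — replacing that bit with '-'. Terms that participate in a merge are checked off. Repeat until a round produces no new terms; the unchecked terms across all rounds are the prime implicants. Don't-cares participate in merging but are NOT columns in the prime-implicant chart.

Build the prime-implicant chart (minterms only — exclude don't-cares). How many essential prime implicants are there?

2

size-2^0 implicants → 0001(✓)  0010(✓)  0110(✓)  0111(✓)  1000(✓)  1001(✓)  1010(✓)  1100(✓)  1110(✓)
size-2^1 implicants → -001  -010(✓)  -110(✓)  0-10(✓)  011-  1-00(✓)  1-10(✓)  10-0(✓)  100-  11-0(✓)
size-2^2 implicants → --10  1--0
Unchecked terms (primes): --10, -001, 011-, 1--0, 100-
Minterm coverage:
  m1 ⊆ -001 [E]
  m6 ⊆ --10,011-
  m7 ⊆ 011- [E]
  m8 ⊆ 1--0,100-
  m10 ⊆ --10,1--0
  m14 ⊆ --10,1--0
E = {-001, 011-}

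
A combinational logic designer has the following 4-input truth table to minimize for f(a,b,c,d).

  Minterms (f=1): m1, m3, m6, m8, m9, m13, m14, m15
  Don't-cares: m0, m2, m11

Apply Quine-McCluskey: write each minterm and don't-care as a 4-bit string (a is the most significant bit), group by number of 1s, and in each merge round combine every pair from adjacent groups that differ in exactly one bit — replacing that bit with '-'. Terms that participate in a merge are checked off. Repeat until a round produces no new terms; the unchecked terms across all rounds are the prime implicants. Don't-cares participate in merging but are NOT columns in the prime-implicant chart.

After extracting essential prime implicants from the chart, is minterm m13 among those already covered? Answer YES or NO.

[col 0] 0000*, 0001*, 0010*, 0011*, 0110*, 1000*, 1001*, 1011*, 1101*, 1110*, 1111*
[col 1] -000*, -001*, -011*, -110, 0-10, 00-0*, 00-1*, 000-*, 001-*, 1-01*, 1-11*, 10-1*, 100-*, 11-1*, 111-
[col 2] -0-1, -00-, 00--, 1--1
Prime implicants: -0-1, -00-, -110, 0-10, 00--, 1--1, 111-
PI chart (minterm → PIs covering it):
  1 | -0-1,-00-,00--
  3 | -0-1,00--
  6 | -110,0-10
  8 | -00-  (sole → essential)
  9 | -0-1,-00-,1--1
  13 | 1--1  (sole → essential)
  14 | -110,111-
  15 | 1--1,111-
Essential prime implicants: -00-, 1--1

YES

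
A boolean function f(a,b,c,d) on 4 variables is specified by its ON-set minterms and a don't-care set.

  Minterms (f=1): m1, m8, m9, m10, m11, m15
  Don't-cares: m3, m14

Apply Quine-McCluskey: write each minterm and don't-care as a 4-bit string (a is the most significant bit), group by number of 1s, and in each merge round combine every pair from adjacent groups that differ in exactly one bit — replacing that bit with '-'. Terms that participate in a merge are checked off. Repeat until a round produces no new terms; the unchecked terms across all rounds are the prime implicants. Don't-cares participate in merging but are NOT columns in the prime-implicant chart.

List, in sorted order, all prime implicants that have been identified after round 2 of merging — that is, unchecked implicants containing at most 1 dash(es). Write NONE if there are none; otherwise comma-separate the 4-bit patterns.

NONE

Round 0: 0001✓ 0011✓ 1000✓ 1001✓ 1010✓ 1011✓ 1110✓ 1111✓
Round 1: -001✓ -011✓ 00-1✓ 1-10✓ 1-11✓ 10-0✓ 10-1✓ 100-✓ 101-✓ 111-✓
Round 2: -0-1 1-1- 10--
PIs = {-0-1, 1-1-, 10--}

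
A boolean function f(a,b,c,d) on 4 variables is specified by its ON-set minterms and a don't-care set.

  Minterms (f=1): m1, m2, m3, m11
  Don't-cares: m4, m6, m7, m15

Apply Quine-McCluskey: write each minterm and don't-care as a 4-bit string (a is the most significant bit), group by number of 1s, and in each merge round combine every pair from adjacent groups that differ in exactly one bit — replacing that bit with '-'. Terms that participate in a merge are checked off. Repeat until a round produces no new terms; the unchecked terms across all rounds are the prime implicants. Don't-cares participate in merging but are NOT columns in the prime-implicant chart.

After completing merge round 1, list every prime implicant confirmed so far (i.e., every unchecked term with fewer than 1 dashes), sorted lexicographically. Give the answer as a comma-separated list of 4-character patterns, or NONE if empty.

Round 0: 0001✓ 0010✓ 0011✓ 0100✓ 0110✓ 0111✓ 1011✓ 1111✓
Round 1: -011✓ -111✓ 0-10✓ 0-11✓ 00-1 001-✓ 01-0 011-✓ 1-11✓
Round 2: --11 0-1-
PIs = {--11, 0-1-, 00-1, 01-0}

NONE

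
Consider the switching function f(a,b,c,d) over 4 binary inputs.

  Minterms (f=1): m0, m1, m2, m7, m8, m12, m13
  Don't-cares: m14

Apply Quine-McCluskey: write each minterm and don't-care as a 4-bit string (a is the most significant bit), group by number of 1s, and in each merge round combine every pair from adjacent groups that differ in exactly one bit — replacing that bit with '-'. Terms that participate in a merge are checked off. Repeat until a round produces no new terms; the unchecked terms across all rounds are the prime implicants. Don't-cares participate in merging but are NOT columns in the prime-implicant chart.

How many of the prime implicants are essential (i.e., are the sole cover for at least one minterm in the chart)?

4

Round 0: 0000✓ 0001✓ 0010✓ 0111 1000✓ 1100✓ 1101✓ 1110✓
Round 1: -000 00-0 000- 1-00 11-0 110-
PIs = {-000, 00-0, 000-, 0111, 1-00, 11-0, 110-}
Coverage chart:
  m0: -000,00-0,000-
  m1: 000- ←essential
  m2: 00-0 ←essential
  m7: 0111 ←essential
  m8: -000,1-00
  m12: 1-00,11-0,110-
  m13: 110- ←essential
Essential: 00-0, 000-, 0111, 110-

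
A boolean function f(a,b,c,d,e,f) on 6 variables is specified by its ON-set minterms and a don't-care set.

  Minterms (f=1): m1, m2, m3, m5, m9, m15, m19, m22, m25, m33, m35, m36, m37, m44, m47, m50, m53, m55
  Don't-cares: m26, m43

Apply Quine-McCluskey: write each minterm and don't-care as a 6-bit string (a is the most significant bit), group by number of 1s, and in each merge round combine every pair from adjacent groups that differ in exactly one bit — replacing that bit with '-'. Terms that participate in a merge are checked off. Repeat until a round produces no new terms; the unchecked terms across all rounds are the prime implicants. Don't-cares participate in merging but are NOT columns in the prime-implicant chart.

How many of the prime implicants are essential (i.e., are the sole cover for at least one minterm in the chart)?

9

[col 0] 000001*, 000010*, 000011*, 000101*, 001001*, 001111*, 010011*, 010110, 011001*, 011010, 100001*, 100011*, 100100*, 100101*, 101011*, 101100*, 101111*, 110010, 110101*, 110111*
[col 1] -00001*, -00011*, -00101*, -01111, 0-0011, 0-1001, 00-001, 000-01*, 0000-1*, 00001-, 1-0101, 10-011, 10-100, 100-01*, 1000-1*, 10010-, 101-11, 1101-1
[col 2] -00-01, -000-1
Prime implicants: -00-01, -000-1, -01111, 0-0011, 0-1001, 00-001, 00001-, 010110, 011010, 1-0101, 10-011, 10-100, 10010-, 101-11, 110010, 1101-1
PI chart (minterm → PIs covering it):
  1 | -00-01,-000-1,00-001
  2 | 00001-  (sole → essential)
  3 | -000-1,0-0011,00001-
  5 | -00-01  (sole → essential)
  9 | 0-1001,00-001
  15 | -01111  (sole → essential)
  19 | 0-0011  (sole → essential)
  22 | 010110  (sole → essential)
  25 | 0-1001  (sole → essential)
  33 | -00-01,-000-1
  35 | -000-1,10-011
  36 | 10-100,10010-
  37 | -00-01,1-0101,10010-
  44 | 10-100  (sole → essential)
  47 | -01111,101-11
  50 | 110010  (sole → essential)
  53 | 1-0101,1101-1
  55 | 1101-1  (sole → essential)
Essential prime implicants: -00-01, -01111, 0-0011, 0-1001, 00001-, 010110, 10-100, 110010, 1101-1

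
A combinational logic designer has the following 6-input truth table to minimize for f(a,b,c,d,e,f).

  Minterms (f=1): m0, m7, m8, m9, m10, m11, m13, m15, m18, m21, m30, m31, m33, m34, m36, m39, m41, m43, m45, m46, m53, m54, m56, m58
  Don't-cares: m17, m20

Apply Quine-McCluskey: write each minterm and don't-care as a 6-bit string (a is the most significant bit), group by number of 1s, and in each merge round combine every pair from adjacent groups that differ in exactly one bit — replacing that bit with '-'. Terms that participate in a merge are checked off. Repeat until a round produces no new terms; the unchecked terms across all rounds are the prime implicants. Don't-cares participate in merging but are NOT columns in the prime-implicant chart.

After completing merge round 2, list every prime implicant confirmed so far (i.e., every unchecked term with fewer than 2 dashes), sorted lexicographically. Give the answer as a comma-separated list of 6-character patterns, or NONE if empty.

-00111, -10101, 0-1111, 00-000, 00-111, 010-01, 010010, 01010-, 01111-, 10-001, 100010, 100100, 101110, 110110, 1110-0

[col 0] 000000*, 000111*, 001000*, 001001*, 001010*, 001011*, 001101*, 001111*, 010001*, 010010, 010100*, 010101*, 011110*, 011111*, 100001*, 100010, 100100, 100111*, 101001*, 101011*, 101101*, 101110, 110101*, 110110, 111000*, 111010*
[col 1] -00111, -01001*, -01011*, -01101*, -10101, 0-1111, 00-000, 00-111, 001-01*, 001-11*, 0010-0*, 0010-1*, 00100-*, 00101-*, 0011-1*, 010-01, 01010-, 01111-, 10-001, 101-01*, 1010-1*, 1110-0
[col 2] -01-01, -010-1, 001--1, 0010--
Prime implicants: -00111, -01-01, -010-1, -10101, 0-1111, 00-000, 00-111, 001--1, 0010--, 010-01, 010010, 01010-, 01111-, 10-001, 100010, 100100, 101110, 110110, 1110-0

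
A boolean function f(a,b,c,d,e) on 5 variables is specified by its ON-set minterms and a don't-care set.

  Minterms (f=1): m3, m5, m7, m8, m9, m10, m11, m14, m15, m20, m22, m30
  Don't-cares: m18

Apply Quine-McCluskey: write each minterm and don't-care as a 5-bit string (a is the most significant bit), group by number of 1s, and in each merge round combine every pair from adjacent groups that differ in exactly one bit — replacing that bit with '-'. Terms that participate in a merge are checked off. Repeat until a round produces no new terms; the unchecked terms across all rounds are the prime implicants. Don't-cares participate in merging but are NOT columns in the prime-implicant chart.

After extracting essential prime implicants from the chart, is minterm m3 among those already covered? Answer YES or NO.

[col 0] 00011*, 00101*, 00111*, 01000*, 01001*, 01010*, 01011*, 01110*, 01111*, 10010*, 10100*, 10110*, 11110*
[col 1] -1110, 0-011*, 0-111*, 00-11*, 001-1, 01-10*, 01-11*, 010-0*, 010-1*, 0100-*, 0101-*, 0111-*, 1-110, 10-10, 101-0
[col 2] 0--11, 01-1-, 010--
Prime implicants: -1110, 0--11, 001-1, 01-1-, 010--, 1-110, 10-10, 101-0
PI chart (minterm → PIs covering it):
  3 | 0--11  (sole → essential)
  5 | 001-1  (sole → essential)
  7 | 0--11,001-1
  8 | 010--  (sole → essential)
  9 | 010--  (sole → essential)
  10 | 01-1-,010--
  11 | 0--11,01-1-,010--
  14 | -1110,01-1-
  15 | 0--11,01-1-
  20 | 101-0  (sole → essential)
  22 | 1-110,10-10,101-0
  30 | -1110,1-110
Essential prime implicants: 0--11, 001-1, 010--, 101-0

YES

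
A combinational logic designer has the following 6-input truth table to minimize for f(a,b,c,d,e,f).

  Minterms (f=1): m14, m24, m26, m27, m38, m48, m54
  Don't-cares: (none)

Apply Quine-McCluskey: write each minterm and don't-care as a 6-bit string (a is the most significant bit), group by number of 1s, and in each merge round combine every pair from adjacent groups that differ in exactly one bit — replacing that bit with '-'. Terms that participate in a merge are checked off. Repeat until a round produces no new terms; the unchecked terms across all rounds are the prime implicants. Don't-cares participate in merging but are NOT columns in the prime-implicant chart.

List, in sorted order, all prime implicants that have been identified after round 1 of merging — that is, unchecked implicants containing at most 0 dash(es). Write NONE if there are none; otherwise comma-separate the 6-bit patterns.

001110, 110000

[col 0] 001110, 011000*, 011010*, 011011*, 100110*, 110000, 110110*
[col 1] 0110-0, 01101-, 1-0110
Prime implicants: 001110, 0110-0, 01101-, 1-0110, 110000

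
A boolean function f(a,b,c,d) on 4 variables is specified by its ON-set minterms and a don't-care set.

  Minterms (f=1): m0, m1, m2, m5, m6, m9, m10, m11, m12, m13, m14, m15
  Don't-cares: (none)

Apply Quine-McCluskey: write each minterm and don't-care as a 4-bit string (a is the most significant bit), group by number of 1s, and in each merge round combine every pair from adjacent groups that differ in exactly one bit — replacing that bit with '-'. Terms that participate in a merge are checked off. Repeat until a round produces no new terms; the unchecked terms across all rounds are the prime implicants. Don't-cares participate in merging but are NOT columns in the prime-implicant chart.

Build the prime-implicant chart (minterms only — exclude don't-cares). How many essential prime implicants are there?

size-2^0 implicants → 0000(✓)  0001(✓)  0010(✓)  0101(✓)  0110(✓)  1001(✓)  1010(✓)  1011(✓)  1100(✓)  1101(✓)  1110(✓)  1111(✓)
size-2^1 implicants → -001(✓)  -010(✓)  -101(✓)  -110(✓)  0-01(✓)  0-10(✓)  00-0  000-  1-01(✓)  1-10(✓)  1-11(✓)  10-1(✓)  101-(✓)  11-0(✓)  11-1(✓)  110-(✓)  111-(✓)
size-2^2 implicants → --01  --10  1--1  1-1-  11--
Unchecked terms (primes): --01, --10, 00-0, 000-, 1--1, 1-1-, 11--
Minterm coverage:
  m0 ⊆ 00-0,000-
  m1 ⊆ --01,000-
  m2 ⊆ --10,00-0
  m5 ⊆ --01 [E]
  m6 ⊆ --10 [E]
  m9 ⊆ --01,1--1
  m10 ⊆ --10,1-1-
  m11 ⊆ 1--1,1-1-
  m12 ⊆ 11-- [E]
  m13 ⊆ --01,1--1,11--
  m14 ⊆ --10,1-1-,11--
  m15 ⊆ 1--1,1-1-,11--
E = {--01, --10, 11--}

3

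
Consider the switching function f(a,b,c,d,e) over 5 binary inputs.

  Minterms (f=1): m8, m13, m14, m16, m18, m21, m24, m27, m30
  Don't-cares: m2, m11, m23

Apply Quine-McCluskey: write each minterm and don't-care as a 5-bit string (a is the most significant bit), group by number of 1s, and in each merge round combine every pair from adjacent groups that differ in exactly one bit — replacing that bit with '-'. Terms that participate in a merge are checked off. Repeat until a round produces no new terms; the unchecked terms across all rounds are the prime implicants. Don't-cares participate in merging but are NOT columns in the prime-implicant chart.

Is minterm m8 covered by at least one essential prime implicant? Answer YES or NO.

size-2^0 implicants → 00010(✓)  01000(✓)  01011(✓)  01101  01110(✓)  10000(✓)  10010(✓)  10101(✓)  10111(✓)  11000(✓)  11011(✓)  11110(✓)
size-2^1 implicants → -0010  -1000  -1011  -1110  1-000  100-0  101-1
Unchecked terms (primes): -0010, -1000, -1011, -1110, 01101, 1-000, 100-0, 101-1
Minterm coverage:
  m8 ⊆ -1000 [E]
  m13 ⊆ 01101 [E]
  m14 ⊆ -1110 [E]
  m16 ⊆ 1-000,100-0
  m18 ⊆ -0010,100-0
  m21 ⊆ 101-1 [E]
  m24 ⊆ -1000,1-000
  m27 ⊆ -1011 [E]
  m30 ⊆ -1110 [E]
E = {-1000, -1011, -1110, 01101, 101-1}

YES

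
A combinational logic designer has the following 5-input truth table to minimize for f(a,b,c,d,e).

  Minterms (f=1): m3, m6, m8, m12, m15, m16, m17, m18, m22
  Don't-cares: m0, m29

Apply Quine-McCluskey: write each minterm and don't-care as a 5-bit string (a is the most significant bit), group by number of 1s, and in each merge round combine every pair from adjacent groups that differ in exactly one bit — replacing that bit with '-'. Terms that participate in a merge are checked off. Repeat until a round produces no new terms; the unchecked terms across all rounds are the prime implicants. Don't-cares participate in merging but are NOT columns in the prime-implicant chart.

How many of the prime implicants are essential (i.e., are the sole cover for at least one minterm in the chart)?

5

size-2^0 implicants → 00000(✓)  00011  00110(✓)  01000(✓)  01100(✓)  01111  10000(✓)  10001(✓)  10010(✓)  10110(✓)  11101
size-2^1 implicants → -0000  -0110  0-000  01-00  10-10  100-0  1000-
Unchecked terms (primes): -0000, -0110, 0-000, 00011, 01-00, 01111, 10-10, 100-0, 1000-, 11101
Minterm coverage:
  m3 ⊆ 00011 [E]
  m6 ⊆ -0110 [E]
  m8 ⊆ 0-000,01-00
  m12 ⊆ 01-00 [E]
  m15 ⊆ 01111 [E]
  m16 ⊆ -0000,100-0,1000-
  m17 ⊆ 1000- [E]
  m18 ⊆ 10-10,100-0
  m22 ⊆ -0110,10-10
E = {-0110, 00011, 01-00, 01111, 1000-}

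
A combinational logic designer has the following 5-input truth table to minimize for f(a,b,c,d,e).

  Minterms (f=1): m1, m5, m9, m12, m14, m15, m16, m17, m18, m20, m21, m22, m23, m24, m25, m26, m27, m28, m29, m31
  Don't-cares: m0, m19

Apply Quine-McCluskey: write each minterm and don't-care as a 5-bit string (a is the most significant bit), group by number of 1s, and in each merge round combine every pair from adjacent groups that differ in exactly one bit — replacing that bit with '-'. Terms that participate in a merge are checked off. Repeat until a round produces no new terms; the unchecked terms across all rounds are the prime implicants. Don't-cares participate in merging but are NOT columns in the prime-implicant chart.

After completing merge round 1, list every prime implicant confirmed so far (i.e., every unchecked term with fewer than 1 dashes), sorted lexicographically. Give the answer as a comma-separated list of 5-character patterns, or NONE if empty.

size-2^0 implicants → 00000(✓)  00001(✓)  00101(✓)  01001(✓)  01100(✓)  01110(✓)  01111(✓)  10000(✓)  10001(✓)  10010(✓)  10011(✓)  10100(✓)  10101(✓)  10110(✓)  10111(✓)  11000(✓)  11001(✓)  11010(✓)  11011(✓)  11100(✓)  11101(✓)  11111(✓)
size-2^1 implicants → -0000(✓)  -0001(✓)  -0101(✓)  -1001(✓)  -1100  -1111  0-001(✓)  00-01(✓)  0000-(✓)  011-0  0111-  1-000(✓)  1-001(✓)  1-010(✓)  1-011(✓)  1-100(✓)  1-101(✓)  1-111(✓)  10-00(✓)  10-01(✓)  10-10(✓)  10-11(✓)  100-0(✓)  100-1(✓)  1000-(✓)  1001-(✓)  101-0(✓)  101-1(✓)  1010-(✓)  1011-(✓)  11-00(✓)  11-01(✓)  11-11(✓)  110-0(✓)  110-1(✓)  1100-(✓)  1101-(✓)  111-1(✓)  1110-(✓)
size-2^2 implicants → --001  -0-01  -000-  1--00(✓)  1--01(✓)  1--11(✓)  1-0-0(✓)  1-0-1(✓)  1-00-(✓)  1-01-(✓)  1-1-1(✓)  1-10-(✓)  10--0(✓)  10--1(✓)  10-0-(✓)  10-1-(✓)  100--(✓)  101--(✓)  11--1(✓)  11-0-(✓)  110--(✓)
size-2^3 implicants → 1---1  1--0-  1-0--  10---
Unchecked terms (primes): --001, -0-01, -000-, -1100, -1111, 011-0, 0111-, 1---1, 1--0-, 1-0--, 10---

NONE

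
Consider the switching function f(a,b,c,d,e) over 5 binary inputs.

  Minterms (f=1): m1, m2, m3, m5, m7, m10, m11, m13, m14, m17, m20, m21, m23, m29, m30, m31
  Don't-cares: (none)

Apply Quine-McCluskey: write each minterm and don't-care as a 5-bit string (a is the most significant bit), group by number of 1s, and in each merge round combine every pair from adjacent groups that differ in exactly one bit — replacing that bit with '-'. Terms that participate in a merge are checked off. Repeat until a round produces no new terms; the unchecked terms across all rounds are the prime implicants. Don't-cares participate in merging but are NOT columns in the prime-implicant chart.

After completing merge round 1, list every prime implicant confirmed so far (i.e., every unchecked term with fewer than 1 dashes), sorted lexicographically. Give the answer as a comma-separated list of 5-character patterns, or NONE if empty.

NONE

[col 0] 00001*, 00010*, 00011*, 00101*, 00111*, 01010*, 01011*, 01101*, 01110*, 10001*, 10100*, 10101*, 10111*, 11101*, 11110*, 11111*
[col 1] -0001*, -0101*, -0111*, -1101*, -1110, 0-010*, 0-011*, 0-101*, 00-01*, 00-11*, 000-1*, 0001-*, 001-1*, 01-10, 0101-*, 1-101*, 1-111*, 10-01*, 101-1*, 1010-, 111-1*, 1111-
[col 2] --101, -0-01, -01-1, 0-01-, 00--1, 1-1-1
Prime implicants: --101, -0-01, -01-1, -1110, 0-01-, 00--1, 01-10, 1-1-1, 1010-, 1111-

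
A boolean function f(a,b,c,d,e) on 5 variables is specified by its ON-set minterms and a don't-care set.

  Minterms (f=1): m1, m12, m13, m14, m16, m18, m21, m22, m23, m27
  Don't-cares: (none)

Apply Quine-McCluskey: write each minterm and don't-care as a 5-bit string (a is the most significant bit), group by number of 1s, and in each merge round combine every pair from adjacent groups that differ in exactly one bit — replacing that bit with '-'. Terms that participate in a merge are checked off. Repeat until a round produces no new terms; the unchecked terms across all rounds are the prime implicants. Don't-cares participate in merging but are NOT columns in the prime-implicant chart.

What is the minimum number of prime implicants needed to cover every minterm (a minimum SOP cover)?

size-2^0 implicants → 00001  01100(✓)  01101(✓)  01110(✓)  10000(✓)  10010(✓)  10101(✓)  10110(✓)  10111(✓)  11011
size-2^1 implicants → 011-0  0110-  10-10  100-0  101-1  1011-
Unchecked terms (primes): 00001, 011-0, 0110-, 10-10, 100-0, 101-1, 1011-, 11011
Minterm coverage:
  m1 ⊆ 00001 [E]
  m12 ⊆ 011-0,0110-
  m13 ⊆ 0110- [E]
  m14 ⊆ 011-0 [E]
  m16 ⊆ 100-0 [E]
  m18 ⊆ 10-10,100-0
  m21 ⊆ 101-1 [E]
  m22 ⊆ 10-10,1011-
  m23 ⊆ 101-1,1011-
  m27 ⊆ 11011 [E]
E = {00001, 011-0, 0110-, 100-0, 101-1, 11011}
Petrick residual → 10-10
Cover = a'b'c'd'e + a'bce' + a'bcd' + ab'de' + ab'c'e' + ab'ce + abc'de  |cover|=7

7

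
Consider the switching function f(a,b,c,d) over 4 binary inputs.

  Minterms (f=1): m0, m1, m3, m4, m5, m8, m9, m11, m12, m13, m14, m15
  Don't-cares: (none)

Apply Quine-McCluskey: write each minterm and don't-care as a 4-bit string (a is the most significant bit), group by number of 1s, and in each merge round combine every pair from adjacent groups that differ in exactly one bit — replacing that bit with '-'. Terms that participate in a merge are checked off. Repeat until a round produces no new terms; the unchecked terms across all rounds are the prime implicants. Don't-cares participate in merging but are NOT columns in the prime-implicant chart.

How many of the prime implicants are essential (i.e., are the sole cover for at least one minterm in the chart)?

3

Round 0: 0000✓ 0001✓ 0011✓ 0100✓ 0101✓ 1000✓ 1001✓ 1011✓ 1100✓ 1101✓ 1110✓ 1111✓
Round 1: -000✓ -001✓ -011✓ -100✓ -101✓ 0-00✓ 0-01✓ 00-1✓ 000-✓ 010-✓ 1-00✓ 1-01✓ 1-11✓ 10-1✓ 100-✓ 11-0✓ 11-1✓ 110-✓ 111-✓
Round 2: --00✓ --01✓ -0-1 -00-✓ -10-✓ 0-0-✓ 1--1 1-0-✓ 11--
Round 3: --0-
PIs = {--0-, -0-1, 1--1, 11--}
Coverage chart:
  m0: --0- ←essential
  m1: --0-,-0-1
  m3: -0-1 ←essential
  m4: --0- ←essential
  m5: --0- ←essential
  m8: --0- ←essential
  m9: --0-,-0-1,1--1
  m11: -0-1,1--1
  m12: --0-,11--
  m13: --0-,1--1,11--
  m14: 11-- ←essential
  m15: 1--1,11--
Essential: --0-, -0-1, 11--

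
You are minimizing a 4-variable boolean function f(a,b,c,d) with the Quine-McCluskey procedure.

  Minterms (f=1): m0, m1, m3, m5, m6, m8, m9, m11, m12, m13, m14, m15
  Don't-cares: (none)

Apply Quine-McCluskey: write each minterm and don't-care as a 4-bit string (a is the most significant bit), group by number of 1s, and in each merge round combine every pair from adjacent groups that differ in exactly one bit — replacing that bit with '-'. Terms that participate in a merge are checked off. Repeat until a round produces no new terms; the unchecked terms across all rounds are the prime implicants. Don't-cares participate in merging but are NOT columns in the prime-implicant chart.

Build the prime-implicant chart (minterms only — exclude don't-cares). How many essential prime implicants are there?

size-2^0 implicants → 0000(✓)  0001(✓)  0011(✓)  0101(✓)  0110(✓)  1000(✓)  1001(✓)  1011(✓)  1100(✓)  1101(✓)  1110(✓)  1111(✓)
size-2^1 implicants → -000(✓)  -001(✓)  -011(✓)  -101(✓)  -110  0-01(✓)  00-1(✓)  000-(✓)  1-00(✓)  1-01(✓)  1-11(✓)  10-1(✓)  100-(✓)  11-0(✓)  11-1(✓)  110-(✓)  111-(✓)
size-2^2 implicants → --01  -0-1  -00-  1--1  1-0-  11--
Unchecked terms (primes): --01, -0-1, -00-, -110, 1--1, 1-0-, 11--
Minterm coverage:
  m0 ⊆ -00- [E]
  m1 ⊆ --01,-0-1,-00-
  m3 ⊆ -0-1 [E]
  m5 ⊆ --01 [E]
  m6 ⊆ -110 [E]
  m8 ⊆ -00-,1-0-
  m9 ⊆ --01,-0-1,-00-,1--1,1-0-
  m11 ⊆ -0-1,1--1
  m12 ⊆ 1-0-,11--
  m13 ⊆ --01,1--1,1-0-,11--
  m14 ⊆ -110,11--
  m15 ⊆ 1--1,11--
E = {--01, -0-1, -00-, -110}

4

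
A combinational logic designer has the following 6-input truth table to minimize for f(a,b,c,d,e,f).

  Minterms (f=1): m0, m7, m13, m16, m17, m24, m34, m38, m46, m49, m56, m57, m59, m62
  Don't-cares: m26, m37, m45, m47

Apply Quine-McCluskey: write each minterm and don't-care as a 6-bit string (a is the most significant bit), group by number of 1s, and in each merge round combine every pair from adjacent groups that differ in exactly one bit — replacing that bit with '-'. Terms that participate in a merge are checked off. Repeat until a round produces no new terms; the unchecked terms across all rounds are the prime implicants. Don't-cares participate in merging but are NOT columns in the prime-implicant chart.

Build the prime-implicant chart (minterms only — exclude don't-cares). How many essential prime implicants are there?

6

Round 0: 000000✓ 000111 001101✓ 010000✓ 010001✓ 011000✓ 011010✓ 100010✓ 100101✓ 100110✓ 101101✓ 101110✓ 101111✓ 110001✓ 111000✓ 111001✓ 111011✓ 111110✓
Round 1: -01101 -10001 -11000 0-0000 01-000 01000- 0110-0 1-1110 10-101 10-110 100-10 1011-1 10111- 11-001 1110-1 11100-
PIs = {-01101, -10001, -11000, 0-0000, 000111, 01-000, 01000-, 0110-0, 1-1110, 10-101, 10-110, 100-10, 1011-1, 10111-, 11-001, 1110-1, 11100-}
Coverage chart:
  m0: 0-0000 ←essential
  m7: 000111 ←essential
  m13: -01101 ←essential
  m16: 0-0000,01-000,01000-
  m17: -10001,01000-
  m24: -11000,01-000,0110-0
  m34: 100-10 ←essential
  m38: 10-110,100-10
  m46: 1-1110,10-110,10111-
  m49: -10001,11-001
  m56: -11000,11100-
  m57: 11-001,1110-1,11100-
  m59: 1110-1 ←essential
  m62: 1-1110 ←essential
Essential: -01101, 0-0000, 000111, 1-1110, 100-10, 1110-1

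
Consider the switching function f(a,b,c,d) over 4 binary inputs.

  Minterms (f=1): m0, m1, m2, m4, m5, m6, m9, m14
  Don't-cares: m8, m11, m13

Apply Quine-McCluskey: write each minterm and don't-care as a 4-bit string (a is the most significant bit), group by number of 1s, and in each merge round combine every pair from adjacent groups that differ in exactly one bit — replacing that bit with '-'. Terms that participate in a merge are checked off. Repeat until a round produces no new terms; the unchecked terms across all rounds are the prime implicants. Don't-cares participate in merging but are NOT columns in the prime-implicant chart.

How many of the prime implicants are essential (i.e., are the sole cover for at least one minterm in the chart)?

size-2^0 implicants → 0000(✓)  0001(✓)  0010(✓)  0100(✓)  0101(✓)  0110(✓)  1000(✓)  1001(✓)  1011(✓)  1101(✓)  1110(✓)
size-2^1 implicants → -000(✓)  -001(✓)  -101(✓)  -110  0-00(✓)  0-01(✓)  0-10(✓)  00-0(✓)  000-(✓)  01-0(✓)  010-(✓)  1-01(✓)  10-1  100-(✓)
size-2^2 implicants → --01  -00-  0--0  0-0-
Unchecked terms (primes): --01, -00-, -110, 0--0, 0-0-, 10-1
Minterm coverage:
  m0 ⊆ -00-,0--0,0-0-
  m1 ⊆ --01,-00-,0-0-
  m2 ⊆ 0--0 [E]
  m4 ⊆ 0--0,0-0-
  m5 ⊆ --01,0-0-
  m6 ⊆ -110,0--0
  m9 ⊆ --01,-00-,10-1
  m14 ⊆ -110 [E]
E = {-110, 0--0}

2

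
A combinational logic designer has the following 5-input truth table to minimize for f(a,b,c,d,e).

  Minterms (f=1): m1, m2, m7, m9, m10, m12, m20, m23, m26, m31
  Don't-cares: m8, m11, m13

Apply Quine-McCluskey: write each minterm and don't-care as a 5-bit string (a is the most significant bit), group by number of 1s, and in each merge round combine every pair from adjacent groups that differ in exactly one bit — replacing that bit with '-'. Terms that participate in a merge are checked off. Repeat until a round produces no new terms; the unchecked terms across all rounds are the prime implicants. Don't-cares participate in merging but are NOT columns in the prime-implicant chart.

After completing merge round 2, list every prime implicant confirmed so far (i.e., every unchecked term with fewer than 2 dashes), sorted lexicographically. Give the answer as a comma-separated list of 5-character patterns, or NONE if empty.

-0111, -1010, 0-001, 0-010, 1-111, 10100

size-2^0 implicants → 00001(✓)  00010(✓)  00111(✓)  01000(✓)  01001(✓)  01010(✓)  01011(✓)  01100(✓)  01101(✓)  10100  10111(✓)  11010(✓)  11111(✓)
size-2^1 implicants → -0111  -1010  0-001  0-010  01-00(✓)  01-01(✓)  010-0(✓)  010-1(✓)  0100-(✓)  0101-(✓)  0110-(✓)  1-111
size-2^2 implicants → 01-0-  010--
Unchecked terms (primes): -0111, -1010, 0-001, 0-010, 01-0-, 010--, 1-111, 10100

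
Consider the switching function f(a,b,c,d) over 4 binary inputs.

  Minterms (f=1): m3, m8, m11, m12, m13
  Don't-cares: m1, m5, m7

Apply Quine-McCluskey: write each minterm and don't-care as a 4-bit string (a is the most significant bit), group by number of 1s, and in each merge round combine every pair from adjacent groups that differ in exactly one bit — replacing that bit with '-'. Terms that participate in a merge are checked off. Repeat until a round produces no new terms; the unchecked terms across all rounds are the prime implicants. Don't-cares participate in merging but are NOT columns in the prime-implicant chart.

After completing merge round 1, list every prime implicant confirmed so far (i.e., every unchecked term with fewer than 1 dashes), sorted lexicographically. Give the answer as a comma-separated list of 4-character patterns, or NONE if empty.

[col 0] 0001*, 0011*, 0101*, 0111*, 1000*, 1011*, 1100*, 1101*
[col 1] -011, -101, 0-01*, 0-11*, 00-1*, 01-1*, 1-00, 110-
[col 2] 0--1
Prime implicants: -011, -101, 0--1, 1-00, 110-

NONE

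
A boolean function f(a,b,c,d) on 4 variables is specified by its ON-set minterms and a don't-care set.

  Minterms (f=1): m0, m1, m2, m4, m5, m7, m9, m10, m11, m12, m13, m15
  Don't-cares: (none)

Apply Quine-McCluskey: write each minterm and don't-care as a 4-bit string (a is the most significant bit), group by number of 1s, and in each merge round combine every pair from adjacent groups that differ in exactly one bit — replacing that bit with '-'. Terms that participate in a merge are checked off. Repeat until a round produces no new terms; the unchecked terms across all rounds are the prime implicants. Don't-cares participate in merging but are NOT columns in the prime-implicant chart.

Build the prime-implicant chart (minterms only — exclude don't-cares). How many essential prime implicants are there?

Round 0: 0000✓ 0001✓ 0010✓ 0100✓ 0101✓ 0111✓ 1001✓ 1010✓ 1011✓ 1100✓ 1101✓ 1111✓
Round 1: -001✓ -010 -100✓ -101✓ -111✓ 0-00✓ 0-01✓ 00-0 000-✓ 01-1✓ 010-✓ 1-01✓ 1-11✓ 10-1✓ 101- 11-1✓ 110-✓
Round 2: --01 -1-1 -10- 0-0- 1--1
PIs = {--01, -010, -1-1, -10-, 0-0-, 00-0, 1--1, 101-}
Coverage chart:
  m0: 0-0-,00-0
  m1: --01,0-0-
  m2: -010,00-0
  m4: -10-,0-0-
  m5: --01,-1-1,-10-,0-0-
  m7: -1-1 ←essential
  m9: --01,1--1
  m10: -010,101-
  m11: 1--1,101-
  m12: -10- ←essential
  m13: --01,-1-1,-10-,1--1
  m15: -1-1,1--1
Essential: -1-1, -10-

2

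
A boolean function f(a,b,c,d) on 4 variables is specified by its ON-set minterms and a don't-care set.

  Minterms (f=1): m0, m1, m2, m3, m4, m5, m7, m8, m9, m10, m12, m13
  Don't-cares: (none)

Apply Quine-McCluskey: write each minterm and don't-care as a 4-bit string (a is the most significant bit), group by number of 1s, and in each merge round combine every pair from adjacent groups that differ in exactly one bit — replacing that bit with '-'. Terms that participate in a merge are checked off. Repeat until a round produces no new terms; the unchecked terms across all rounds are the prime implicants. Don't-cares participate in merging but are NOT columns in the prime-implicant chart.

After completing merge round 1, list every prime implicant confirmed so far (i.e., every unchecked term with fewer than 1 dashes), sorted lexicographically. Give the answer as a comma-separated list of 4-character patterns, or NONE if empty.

size-2^0 implicants → 0000(✓)  0001(✓)  0010(✓)  0011(✓)  0100(✓)  0101(✓)  0111(✓)  1000(✓)  1001(✓)  1010(✓)  1100(✓)  1101(✓)
size-2^1 implicants → -000(✓)  -001(✓)  -010(✓)  -100(✓)  -101(✓)  0-00(✓)  0-01(✓)  0-11(✓)  00-0(✓)  00-1(✓)  000-(✓)  001-(✓)  01-1(✓)  010-(✓)  1-00(✓)  1-01(✓)  10-0(✓)  100-(✓)  110-(✓)
size-2^2 implicants → --00(✓)  --01(✓)  -0-0  -00-(✓)  -10-(✓)  0--1  0-0-(✓)  00--  1-0-(✓)
size-2^3 implicants → --0-
Unchecked terms (primes): --0-, -0-0, 0--1, 00--

NONE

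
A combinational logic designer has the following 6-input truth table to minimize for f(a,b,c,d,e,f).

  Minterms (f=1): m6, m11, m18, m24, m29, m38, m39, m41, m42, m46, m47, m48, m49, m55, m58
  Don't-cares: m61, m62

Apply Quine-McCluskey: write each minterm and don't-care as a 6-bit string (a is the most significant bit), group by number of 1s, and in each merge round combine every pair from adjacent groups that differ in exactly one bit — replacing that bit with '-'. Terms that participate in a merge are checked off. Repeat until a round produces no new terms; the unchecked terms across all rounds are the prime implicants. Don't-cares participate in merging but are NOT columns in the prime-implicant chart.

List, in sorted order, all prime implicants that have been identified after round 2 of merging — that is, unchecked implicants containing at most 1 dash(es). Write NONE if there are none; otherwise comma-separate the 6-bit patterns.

-00110, -11101, 001011, 010010, 011000, 1-0111, 101001, 11000-

[col 0] 000110*, 001011, 010010, 011000, 011101*, 100110*, 100111*, 101001, 101010*, 101110*, 101111*, 110000*, 110001*, 110111*, 111010*, 111101*, 111110*
[col 1] -00110, -11101, 1-0111, 1-1010*, 1-1110*, 10-110*, 10-111*, 10011-*, 101-10*, 10111-*, 11000-, 111-10*
[col 2] 1-1-10, 10-11-
Prime implicants: -00110, -11101, 001011, 010010, 011000, 1-0111, 1-1-10, 10-11-, 101001, 11000-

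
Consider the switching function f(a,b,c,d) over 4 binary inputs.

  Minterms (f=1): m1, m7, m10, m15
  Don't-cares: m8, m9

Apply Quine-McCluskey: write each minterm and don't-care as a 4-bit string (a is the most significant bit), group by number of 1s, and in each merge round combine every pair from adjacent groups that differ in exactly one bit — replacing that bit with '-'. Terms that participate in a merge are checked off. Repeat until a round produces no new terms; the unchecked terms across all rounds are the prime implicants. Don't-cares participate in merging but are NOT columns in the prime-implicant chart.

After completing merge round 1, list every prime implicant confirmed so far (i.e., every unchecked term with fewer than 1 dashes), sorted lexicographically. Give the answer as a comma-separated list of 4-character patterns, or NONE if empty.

NONE

Round 0: 0001✓ 0111✓ 1000✓ 1001✓ 1010✓ 1111✓
Round 1: -001 -111 10-0 100-
PIs = {-001, -111, 10-0, 100-}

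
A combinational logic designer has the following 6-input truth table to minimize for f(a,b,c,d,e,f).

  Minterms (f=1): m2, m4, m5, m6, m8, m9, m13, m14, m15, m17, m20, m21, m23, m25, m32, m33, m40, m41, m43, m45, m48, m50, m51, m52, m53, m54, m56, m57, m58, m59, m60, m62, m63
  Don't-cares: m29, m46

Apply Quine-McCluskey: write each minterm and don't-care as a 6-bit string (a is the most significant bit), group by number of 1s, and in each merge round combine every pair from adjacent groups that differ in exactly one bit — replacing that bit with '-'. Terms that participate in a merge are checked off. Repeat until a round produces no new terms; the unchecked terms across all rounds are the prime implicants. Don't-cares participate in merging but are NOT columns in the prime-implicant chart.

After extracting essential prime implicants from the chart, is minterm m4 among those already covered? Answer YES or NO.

NO

[col 0] 000010*, 000100*, 000101*, 000110*, 001000*, 001001*, 001101*, 001110*, 001111*, 010001*, 010100*, 010101*, 010111*, 011001*, 011101*, 100000*, 100001*, 101000*, 101001*, 101011*, 101101*, 101110*, 110000*, 110010*, 110011*, 110100*, 110101*, 110110*, 111000*, 111001*, 111010*, 111011*, 111100*, 111110*, 111111*
[col 1] -01000*, -01001*, -01101*, -01110, -10100*, -10101*, -11001*, 0-0100*, 0-0101*, 0-1001*, 0-1101*, 00-101*, 00-110, 000-10, 0001-0, 00010-*, 001-01*, 00100-*, 0011-1, 00111-, 01-001*, 01-101*, 010-01*, 0101-1, 01010-*, 011-01*, 1-0000*, 1-1000*, 1-1001*, 1-1011*, 1-1110, 10-000*, 10-001*, 10000-*, 101-01*, 1010-1*, 10100-*, 11-000*, 11-010*, 11-011*, 11-100*, 11-110*, 110-00*, 110-10*, 1100-0*, 11001-*, 1101-0*, 11010-*, 111-00*, 111-10*, 111-11*, 1110-0*, 1110-1*, 11100-*, 11101-*, 1111-0*, 11111-*
[col 2] --1001, -01-01, -0100-, -1010-, 0--101, 0-010-, 0-1-01, 01--01, 1--000, 1-10-1, 1-100-, 10-00-, 11--00*, 11--10*, 11-0-0*, 11-01-, 11-1-0*, 110--0*, 111--0*, 111-1-, 1110--
[col 3] 11---0
Prime implicants: --1001, -01-01, -0100-, -01110, -1010-, 0--101, 0-010-, 0-1-01, 00-110, 000-10, 0001-0, 0011-1, 00111-, 01--01, 0101-1, 1--000, 1-10-1, 1-100-, 1-1110, 10-00-, 11---0, 11-01-, 111-1-, 1110--
PI chart (minterm → PIs covering it):
  2 | 000-10  (sole → essential)
  4 | 0-010-,0001-0
  5 | 0--101,0-010-
  6 | 00-110,000-10,0001-0
  8 | -0100-  (sole → essential)
  9 | --1001,-01-01,-0100-,0-1-01
  13 | -01-01,0--101,0-1-01,0011-1
  14 | -01110,00-110,00111-
  15 | 0011-1,00111-
  17 | 01--01  (sole → essential)
  20 | -1010-,0-010-
  21 | -1010-,0--101,0-010-,01--01,0101-1
  23 | 0101-1  (sole → essential)
  25 | --1001,0-1-01,01--01
  32 | 1--000,10-00-
  33 | 10-00-  (sole → essential)
  40 | -0100-,1--000,1-100-,10-00-
  41 | --1001,-01-01,-0100-,1-10-1,1-100-,10-00-
  43 | 1-10-1  (sole → essential)
  45 | -01-01  (sole → essential)
  48 | 1--000,11---0
  50 | 11---0,11-01-
  51 | 11-01-  (sole → essential)
  52 | -1010-,11---0
  53 | -1010-  (sole → essential)
  54 | 11---0  (sole → essential)
  56 | 1--000,1-100-,11---0,1110--
  57 | --1001,1-10-1,1-100-,1110--
  58 | 11---0,11-01-,111-1-,1110--
  59 | 1-10-1,11-01-,111-1-,1110--
  60 | 11---0  (sole → essential)
  62 | 1-1110,11---0,111-1-
  63 | 111-1-  (sole → essential)
Essential prime implicants: -01-01, -0100-, -1010-, 000-10, 01--01, 0101-1, 1-10-1, 10-00-, 11---0, 11-01-, 111-1-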